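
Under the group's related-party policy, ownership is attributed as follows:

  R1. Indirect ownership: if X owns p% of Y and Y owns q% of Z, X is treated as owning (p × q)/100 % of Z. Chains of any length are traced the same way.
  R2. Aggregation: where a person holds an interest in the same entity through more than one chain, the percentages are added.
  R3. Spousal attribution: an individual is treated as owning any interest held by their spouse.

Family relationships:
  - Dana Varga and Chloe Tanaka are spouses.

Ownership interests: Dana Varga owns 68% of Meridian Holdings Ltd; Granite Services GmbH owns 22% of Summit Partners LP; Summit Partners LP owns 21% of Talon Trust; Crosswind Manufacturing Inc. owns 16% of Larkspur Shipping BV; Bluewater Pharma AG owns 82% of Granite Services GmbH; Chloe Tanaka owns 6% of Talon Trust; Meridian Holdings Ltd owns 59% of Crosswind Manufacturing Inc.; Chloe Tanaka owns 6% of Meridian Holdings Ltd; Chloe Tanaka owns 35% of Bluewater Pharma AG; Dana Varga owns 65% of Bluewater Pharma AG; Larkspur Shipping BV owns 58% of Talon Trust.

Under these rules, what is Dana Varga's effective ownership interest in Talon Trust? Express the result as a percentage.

13.840048%

By spousal attribution (R3), Dana Varga is treated as also owning Chloe Tanaka's interest in Meridian Holdings Ltd, giving 68% + 6% = 74%.
By spousal attribution (R3), Dana Varga is treated as also owning Chloe Tanaka's interest in Bluewater Pharma AG, giving 65% + 35% = 100%.
By spousal attribution (R3), Dana Varga is treated as owning Chloe Tanaka's 6% interest in Talon Trust.
Chain via Meridian Holdings Ltd → Crosswind Manufacturing Inc. → Larkspur Shipping BV (R1): 74% × 59% × 16% × 58% = 4.051648% of Talon Trust.
Chain via Bluewater Pharma AG → Granite Services GmbH → Summit Partners LP (R1): 100% × 82% × 22% × 21% = 3.7884% of Talon Trust.
Direct interest in Talon Trust: 6%.
Aggregating (R2): 4.051648% + 3.7884% + 6% = 13.840048%.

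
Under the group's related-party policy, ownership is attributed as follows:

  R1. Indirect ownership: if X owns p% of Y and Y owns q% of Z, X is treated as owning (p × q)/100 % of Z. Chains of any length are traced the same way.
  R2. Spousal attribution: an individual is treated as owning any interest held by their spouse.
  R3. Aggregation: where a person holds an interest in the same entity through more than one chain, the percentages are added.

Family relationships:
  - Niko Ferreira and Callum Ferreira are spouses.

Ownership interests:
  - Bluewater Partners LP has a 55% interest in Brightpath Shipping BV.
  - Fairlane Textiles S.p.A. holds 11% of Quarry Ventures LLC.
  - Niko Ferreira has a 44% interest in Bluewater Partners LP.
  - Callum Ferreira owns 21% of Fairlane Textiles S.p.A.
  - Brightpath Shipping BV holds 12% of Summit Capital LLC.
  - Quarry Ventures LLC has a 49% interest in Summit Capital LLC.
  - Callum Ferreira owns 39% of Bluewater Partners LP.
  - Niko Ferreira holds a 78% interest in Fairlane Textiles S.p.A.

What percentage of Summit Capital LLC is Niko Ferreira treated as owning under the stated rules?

By spousal attribution (R2), Niko Ferreira is treated as also owning Callum Ferreira's interest in Fairlane Textiles S.p.A, giving 78% + 21% = 99%.
By spousal attribution (R2), Niko Ferreira is treated as also owning Callum Ferreira's interest in Bluewater Partners LP, giving 44% + 39% = 83%.
Chain via Fairlane Textiles S.p.A. → Quarry Ventures LLC (R1): 99% × 11% × 49% = 5.3361% of Summit Capital LLC.
Chain via Bluewater Partners LP → Brightpath Shipping BV (R1): 83% × 55% × 12% = 5.478% of Summit Capital LLC.
Aggregating (R3): 5.3361% + 5.478% = 10.8141%.

10.8141%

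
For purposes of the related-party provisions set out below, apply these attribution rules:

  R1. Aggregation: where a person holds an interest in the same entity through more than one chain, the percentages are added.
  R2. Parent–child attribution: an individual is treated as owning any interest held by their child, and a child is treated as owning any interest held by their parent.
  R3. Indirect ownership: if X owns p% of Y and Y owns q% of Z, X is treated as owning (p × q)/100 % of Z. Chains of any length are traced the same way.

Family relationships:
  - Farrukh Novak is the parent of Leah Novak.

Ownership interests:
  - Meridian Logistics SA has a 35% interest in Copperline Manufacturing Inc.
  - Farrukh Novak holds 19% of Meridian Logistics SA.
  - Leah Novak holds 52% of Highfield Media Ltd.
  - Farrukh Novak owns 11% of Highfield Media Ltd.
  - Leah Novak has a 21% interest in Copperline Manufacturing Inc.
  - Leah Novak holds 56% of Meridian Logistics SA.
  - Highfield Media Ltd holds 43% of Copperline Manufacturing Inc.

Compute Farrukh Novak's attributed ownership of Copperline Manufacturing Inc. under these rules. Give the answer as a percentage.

74.34%

By parent–child attribution (R2), Farrukh Novak is treated as also owning Leah Novak's interest in Highfield Media Ltd, giving 11% + 52% = 63%.
By parent–child attribution (R2), Farrukh Novak is treated as also owning Leah Novak's interest in Meridian Logistics SA, giving 19% + 56% = 75%.
By parent–child attribution (R2), Farrukh Novak is treated as owning Leah Novak's 21% interest in Copperline Manufacturing Inc.
Chain via Highfield Media Ltd (R3): 63% × 43% = 27.09% of Copperline Manufacturing Inc.
Chain via Meridian Logistics SA (R3): 75% × 35% = 26.25% of Copperline Manufacturing Inc.
Direct interest in Copperline Manufacturing Inc: 21%.
Aggregating (R1): 27.09% + 26.25% + 21% = 74.34%.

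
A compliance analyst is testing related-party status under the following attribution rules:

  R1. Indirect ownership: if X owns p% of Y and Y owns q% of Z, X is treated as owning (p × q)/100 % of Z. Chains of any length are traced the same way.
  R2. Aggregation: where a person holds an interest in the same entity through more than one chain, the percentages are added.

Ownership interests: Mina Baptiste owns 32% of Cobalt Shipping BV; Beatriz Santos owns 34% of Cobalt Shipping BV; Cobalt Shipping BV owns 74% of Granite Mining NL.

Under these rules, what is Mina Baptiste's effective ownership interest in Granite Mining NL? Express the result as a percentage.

23.68%

Chain via Cobalt Shipping BV (R1): 32% × 74% = 23.68% of Granite Mining NL.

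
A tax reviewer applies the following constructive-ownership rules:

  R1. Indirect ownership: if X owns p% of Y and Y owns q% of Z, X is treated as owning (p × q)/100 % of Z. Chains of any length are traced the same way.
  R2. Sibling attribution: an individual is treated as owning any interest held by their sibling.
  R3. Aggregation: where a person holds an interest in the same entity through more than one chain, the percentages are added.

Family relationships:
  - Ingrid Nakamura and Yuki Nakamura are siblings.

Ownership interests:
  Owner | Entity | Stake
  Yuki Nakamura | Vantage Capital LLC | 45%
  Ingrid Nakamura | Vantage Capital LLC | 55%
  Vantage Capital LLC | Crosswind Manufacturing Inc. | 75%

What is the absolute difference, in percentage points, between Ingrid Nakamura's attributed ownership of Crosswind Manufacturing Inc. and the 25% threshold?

By sibling attribution (R2), Ingrid Nakamura is treated as also owning Yuki Nakamura's interest in Vantage Capital LLC, giving 55% + 45% = 100%.
Chain via Vantage Capital LLC (R1): 100% × 75% = 75% of Crosswind Manufacturing Inc.
75% exceeds the 25% threshold by 50 percentage points.

50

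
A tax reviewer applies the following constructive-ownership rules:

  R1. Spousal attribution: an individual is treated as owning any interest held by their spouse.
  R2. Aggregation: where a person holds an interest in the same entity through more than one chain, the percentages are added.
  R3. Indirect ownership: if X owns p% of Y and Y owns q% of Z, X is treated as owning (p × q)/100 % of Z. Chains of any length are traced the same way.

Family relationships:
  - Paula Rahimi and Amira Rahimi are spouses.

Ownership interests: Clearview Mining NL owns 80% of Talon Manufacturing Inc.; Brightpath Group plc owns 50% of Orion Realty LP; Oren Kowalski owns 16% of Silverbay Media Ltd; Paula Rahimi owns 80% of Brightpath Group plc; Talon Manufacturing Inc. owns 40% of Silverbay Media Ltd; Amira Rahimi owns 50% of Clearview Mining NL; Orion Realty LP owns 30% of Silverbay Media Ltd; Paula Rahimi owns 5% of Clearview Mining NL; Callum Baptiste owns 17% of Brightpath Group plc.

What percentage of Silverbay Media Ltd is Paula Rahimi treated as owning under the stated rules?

29.6%

By spousal attribution (R1), Paula Rahimi is treated as also owning Amira Rahimi's interest in Clearview Mining NL, giving 5% + 50% = 55%.
Chain via Brightpath Group plc → Orion Realty LP (R3): 80% × 50% × 30% = 12% of Silverbay Media Ltd.
Chain via Clearview Mining NL → Talon Manufacturing Inc. (R3): 55% × 80% × 40% = 17.6% of Silverbay Media Ltd.
Aggregating (R2): 12% + 17.6% = 29.6%.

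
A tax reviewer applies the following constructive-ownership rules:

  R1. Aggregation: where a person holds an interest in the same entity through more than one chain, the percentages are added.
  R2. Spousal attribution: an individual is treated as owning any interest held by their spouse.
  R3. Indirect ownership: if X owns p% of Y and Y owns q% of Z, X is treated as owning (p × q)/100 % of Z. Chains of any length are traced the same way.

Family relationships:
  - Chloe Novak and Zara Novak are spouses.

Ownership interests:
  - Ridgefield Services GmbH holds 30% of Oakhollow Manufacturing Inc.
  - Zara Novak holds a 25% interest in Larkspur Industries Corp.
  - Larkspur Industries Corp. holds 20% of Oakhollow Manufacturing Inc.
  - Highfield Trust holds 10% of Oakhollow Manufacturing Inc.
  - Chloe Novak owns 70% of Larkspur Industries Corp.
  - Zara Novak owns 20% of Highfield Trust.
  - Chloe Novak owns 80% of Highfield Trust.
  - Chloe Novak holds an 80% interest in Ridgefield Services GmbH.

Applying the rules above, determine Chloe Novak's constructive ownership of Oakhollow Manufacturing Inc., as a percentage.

By spousal attribution (R2), Chloe Novak is treated as also owning Zara Novak's interest in Highfield Trust, giving 80% + 20% = 100%.
By spousal attribution (R2), Chloe Novak is treated as also owning Zara Novak's interest in Larkspur Industries Corp, giving 70% + 25% = 95%.
Chain via Highfield Trust (R3): 100% × 10% = 10% of Oakhollow Manufacturing Inc.
Chain via Ridgefield Services GmbH (R3): 80% × 30% = 24% of Oakhollow Manufacturing Inc.
Chain via Larkspur Industries Corp. (R3): 95% × 20% = 19% of Oakhollow Manufacturing Inc.
Aggregating (R1): 10% + 24% + 19% = 53%.

53%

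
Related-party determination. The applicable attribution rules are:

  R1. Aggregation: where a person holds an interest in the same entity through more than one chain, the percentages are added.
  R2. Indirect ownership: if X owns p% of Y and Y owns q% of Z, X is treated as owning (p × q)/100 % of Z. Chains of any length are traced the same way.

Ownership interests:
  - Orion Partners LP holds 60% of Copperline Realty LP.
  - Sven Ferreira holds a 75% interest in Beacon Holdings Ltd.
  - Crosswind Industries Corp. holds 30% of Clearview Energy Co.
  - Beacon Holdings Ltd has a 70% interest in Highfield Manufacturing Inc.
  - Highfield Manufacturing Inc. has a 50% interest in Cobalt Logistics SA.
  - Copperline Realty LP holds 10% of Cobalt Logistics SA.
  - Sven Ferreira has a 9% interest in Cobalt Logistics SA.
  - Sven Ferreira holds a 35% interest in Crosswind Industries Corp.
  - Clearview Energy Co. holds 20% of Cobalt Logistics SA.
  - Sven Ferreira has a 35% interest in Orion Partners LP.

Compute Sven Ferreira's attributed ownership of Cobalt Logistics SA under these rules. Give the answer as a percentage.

Chain via Orion Partners LP → Copperline Realty LP (R2): 35% × 60% × 10% = 2.1% of Cobalt Logistics SA.
Chain via Beacon Holdings Ltd → Highfield Manufacturing Inc. (R2): 75% × 70% × 50% = 26.25% of Cobalt Logistics SA.
Chain via Crosswind Industries Corp. → Clearview Energy Co. (R2): 35% × 30% × 20% = 2.1% of Cobalt Logistics SA.
Direct interest in Cobalt Logistics SA: 9%.
Aggregating (R1): 2.1% + 26.25% + 2.1% + 9% = 39.45%.

39.45%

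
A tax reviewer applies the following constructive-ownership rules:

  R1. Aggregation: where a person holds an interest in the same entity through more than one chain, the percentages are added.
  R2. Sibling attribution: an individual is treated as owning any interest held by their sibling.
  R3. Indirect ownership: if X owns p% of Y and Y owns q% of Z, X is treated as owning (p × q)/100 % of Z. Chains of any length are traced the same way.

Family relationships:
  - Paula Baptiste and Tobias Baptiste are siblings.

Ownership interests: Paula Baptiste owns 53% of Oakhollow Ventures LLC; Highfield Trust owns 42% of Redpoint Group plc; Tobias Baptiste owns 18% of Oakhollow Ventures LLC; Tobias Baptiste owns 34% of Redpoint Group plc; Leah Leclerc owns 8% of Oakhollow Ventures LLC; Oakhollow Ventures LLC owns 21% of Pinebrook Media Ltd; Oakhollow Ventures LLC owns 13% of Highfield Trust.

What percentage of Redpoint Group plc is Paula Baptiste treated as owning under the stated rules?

By sibling attribution (R2), Paula Baptiste is treated as also owning Tobias Baptiste's interest in Oakhollow Ventures LLC, giving 53% + 18% = 71%.
By sibling attribution (R2), Paula Baptiste is treated as owning Tobias Baptiste's 34% interest in Redpoint Group plc.
Chain via Oakhollow Ventures LLC → Highfield Trust (R3): 71% × 13% × 42% = 3.8766% of Redpoint Group plc.
Direct interest in Redpoint Group plc: 34%.
Aggregating (R1): 3.8766% + 34% = 37.8766%.

37.8766%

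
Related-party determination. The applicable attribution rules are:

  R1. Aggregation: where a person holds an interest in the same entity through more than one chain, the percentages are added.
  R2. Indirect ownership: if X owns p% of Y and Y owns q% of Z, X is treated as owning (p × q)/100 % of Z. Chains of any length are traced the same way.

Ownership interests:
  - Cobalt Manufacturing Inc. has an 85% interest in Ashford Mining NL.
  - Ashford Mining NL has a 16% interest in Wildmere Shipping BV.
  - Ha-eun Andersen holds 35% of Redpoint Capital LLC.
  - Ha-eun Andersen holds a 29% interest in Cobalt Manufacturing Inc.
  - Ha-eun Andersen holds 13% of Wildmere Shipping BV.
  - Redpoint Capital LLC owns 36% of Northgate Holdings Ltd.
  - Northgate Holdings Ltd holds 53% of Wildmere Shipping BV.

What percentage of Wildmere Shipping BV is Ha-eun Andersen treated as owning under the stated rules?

23.622%

Chain via Redpoint Capital LLC → Northgate Holdings Ltd (R2): 35% × 36% × 53% = 6.678% of Wildmere Shipping BV.
Chain via Cobalt Manufacturing Inc. → Ashford Mining NL (R2): 29% × 85% × 16% = 3.944% of Wildmere Shipping BV.
Direct interest in Wildmere Shipping BV: 13%.
Aggregating (R1): 6.678% + 3.944% + 13% = 23.622%.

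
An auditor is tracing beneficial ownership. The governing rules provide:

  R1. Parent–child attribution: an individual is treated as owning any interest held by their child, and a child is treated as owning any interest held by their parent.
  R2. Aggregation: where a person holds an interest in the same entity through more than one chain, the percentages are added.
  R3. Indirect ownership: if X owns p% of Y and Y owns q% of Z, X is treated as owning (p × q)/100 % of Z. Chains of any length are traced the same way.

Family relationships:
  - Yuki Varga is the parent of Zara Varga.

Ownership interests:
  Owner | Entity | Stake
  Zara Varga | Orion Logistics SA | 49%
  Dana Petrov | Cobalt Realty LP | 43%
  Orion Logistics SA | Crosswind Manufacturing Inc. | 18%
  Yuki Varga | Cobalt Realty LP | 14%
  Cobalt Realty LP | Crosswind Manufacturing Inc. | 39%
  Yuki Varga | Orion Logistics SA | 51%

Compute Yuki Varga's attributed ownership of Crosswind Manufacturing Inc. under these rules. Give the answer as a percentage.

23.46%

By parent–child attribution (R1), Yuki Varga is treated as also owning Zara Varga's interest in Orion Logistics SA, giving 51% + 49% = 100%.
Chain via Cobalt Realty LP (R3): 14% × 39% = 5.46% of Crosswind Manufacturing Inc.
Chain via Orion Logistics SA (R3): 100% × 18% = 18% of Crosswind Manufacturing Inc.
Aggregating (R2): 5.46% + 18% = 23.46%.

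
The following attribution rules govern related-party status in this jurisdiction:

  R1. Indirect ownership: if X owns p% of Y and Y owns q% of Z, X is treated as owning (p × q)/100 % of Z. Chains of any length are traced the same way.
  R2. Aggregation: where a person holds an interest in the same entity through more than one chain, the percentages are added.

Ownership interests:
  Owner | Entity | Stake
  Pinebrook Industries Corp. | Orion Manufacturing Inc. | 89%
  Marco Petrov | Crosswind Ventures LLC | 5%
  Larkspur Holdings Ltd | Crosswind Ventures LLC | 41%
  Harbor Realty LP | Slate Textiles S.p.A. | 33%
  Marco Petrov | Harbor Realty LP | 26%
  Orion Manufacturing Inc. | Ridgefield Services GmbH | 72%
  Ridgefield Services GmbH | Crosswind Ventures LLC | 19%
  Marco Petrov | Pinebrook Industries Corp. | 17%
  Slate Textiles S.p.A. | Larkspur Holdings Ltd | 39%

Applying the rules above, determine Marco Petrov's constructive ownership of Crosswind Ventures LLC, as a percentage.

Chain via Pinebrook Industries Corp. → Orion Manufacturing Inc. → Ridgefield Services GmbH (R1): 17% × 89% × 72% × 19% = 2.069784% of Crosswind Ventures LLC.
Chain via Harbor Realty LP → Slate Textiles S.p.A. → Larkspur Holdings Ltd (R1): 26% × 33% × 39% × 41% = 1.371942% of Crosswind Ventures LLC.
Direct interest in Crosswind Ventures LLC: 5%.
Aggregating (R2): 2.069784% + 1.371942% + 5% = 8.441726%.

8.441726%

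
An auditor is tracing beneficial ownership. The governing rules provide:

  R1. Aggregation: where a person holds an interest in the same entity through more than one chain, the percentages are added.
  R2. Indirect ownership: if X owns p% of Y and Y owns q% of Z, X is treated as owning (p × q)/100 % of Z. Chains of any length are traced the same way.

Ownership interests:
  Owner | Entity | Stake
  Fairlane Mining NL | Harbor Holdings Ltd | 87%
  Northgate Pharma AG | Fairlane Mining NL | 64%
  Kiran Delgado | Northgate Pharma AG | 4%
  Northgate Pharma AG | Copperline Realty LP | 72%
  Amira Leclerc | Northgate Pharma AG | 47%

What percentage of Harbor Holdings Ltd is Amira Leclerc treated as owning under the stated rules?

Chain via Northgate Pharma AG → Fairlane Mining NL (R2): 47% × 64% × 87% = 26.1696% of Harbor Holdings Ltd.

26.1696%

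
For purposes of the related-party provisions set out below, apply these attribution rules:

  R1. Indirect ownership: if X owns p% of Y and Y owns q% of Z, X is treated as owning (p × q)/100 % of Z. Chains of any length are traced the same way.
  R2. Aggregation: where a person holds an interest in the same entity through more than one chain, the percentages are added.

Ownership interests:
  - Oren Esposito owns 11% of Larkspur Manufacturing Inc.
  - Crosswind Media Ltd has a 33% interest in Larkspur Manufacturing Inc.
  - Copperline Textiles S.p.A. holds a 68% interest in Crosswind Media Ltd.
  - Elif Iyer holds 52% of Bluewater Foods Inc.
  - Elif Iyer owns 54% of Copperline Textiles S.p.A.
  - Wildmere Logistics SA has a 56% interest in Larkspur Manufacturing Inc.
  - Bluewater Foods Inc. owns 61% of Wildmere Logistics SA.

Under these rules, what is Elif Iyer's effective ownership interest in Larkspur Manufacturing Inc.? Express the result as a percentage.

Chain via Bluewater Foods Inc. → Wildmere Logistics SA (R1): 52% × 61% × 56% = 17.7632% of Larkspur Manufacturing Inc.
Chain via Copperline Textiles S.p.A. → Crosswind Media Ltd (R1): 54% × 68% × 33% = 12.1176% of Larkspur Manufacturing Inc.
Aggregating (R2): 17.7632% + 12.1176% = 29.8808%.

29.8808%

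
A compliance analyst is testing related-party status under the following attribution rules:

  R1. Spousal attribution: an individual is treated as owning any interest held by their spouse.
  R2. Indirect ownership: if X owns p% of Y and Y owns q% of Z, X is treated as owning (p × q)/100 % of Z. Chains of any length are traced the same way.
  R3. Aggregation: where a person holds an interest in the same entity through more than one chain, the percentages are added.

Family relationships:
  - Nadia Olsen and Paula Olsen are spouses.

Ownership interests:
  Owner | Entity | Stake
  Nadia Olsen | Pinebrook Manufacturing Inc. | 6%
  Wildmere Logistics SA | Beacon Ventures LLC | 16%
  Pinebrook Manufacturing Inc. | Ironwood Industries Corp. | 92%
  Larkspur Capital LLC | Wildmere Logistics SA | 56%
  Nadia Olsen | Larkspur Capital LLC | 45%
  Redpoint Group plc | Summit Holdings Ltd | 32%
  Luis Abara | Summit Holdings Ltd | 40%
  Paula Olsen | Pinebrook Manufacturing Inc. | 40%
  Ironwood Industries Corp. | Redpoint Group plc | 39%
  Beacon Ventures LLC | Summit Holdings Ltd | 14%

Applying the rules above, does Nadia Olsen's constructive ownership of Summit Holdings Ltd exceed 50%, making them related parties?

No

By spousal attribution (R1), Nadia Olsen is treated as also owning Paula Olsen's interest in Pinebrook Manufacturing Inc, giving 6% + 40% = 46%.
Chain via Larkspur Capital LLC → Wildmere Logistics SA → Beacon Ventures LLC (R2): 45% × 56% × 16% × 14% = 0.56448% of Summit Holdings Ltd.
Chain via Pinebrook Manufacturing Inc. → Ironwood Industries Corp. → Redpoint Group plc (R2): 46% × 92% × 39% × 32% = 5.281536% of Summit Holdings Ltd.
Aggregating (R3): 0.56448% + 5.281536% = 5.846016%.
5.846016% does not exceed the 50% threshold, so Nadia is not a related party to Summit Holdings Ltd.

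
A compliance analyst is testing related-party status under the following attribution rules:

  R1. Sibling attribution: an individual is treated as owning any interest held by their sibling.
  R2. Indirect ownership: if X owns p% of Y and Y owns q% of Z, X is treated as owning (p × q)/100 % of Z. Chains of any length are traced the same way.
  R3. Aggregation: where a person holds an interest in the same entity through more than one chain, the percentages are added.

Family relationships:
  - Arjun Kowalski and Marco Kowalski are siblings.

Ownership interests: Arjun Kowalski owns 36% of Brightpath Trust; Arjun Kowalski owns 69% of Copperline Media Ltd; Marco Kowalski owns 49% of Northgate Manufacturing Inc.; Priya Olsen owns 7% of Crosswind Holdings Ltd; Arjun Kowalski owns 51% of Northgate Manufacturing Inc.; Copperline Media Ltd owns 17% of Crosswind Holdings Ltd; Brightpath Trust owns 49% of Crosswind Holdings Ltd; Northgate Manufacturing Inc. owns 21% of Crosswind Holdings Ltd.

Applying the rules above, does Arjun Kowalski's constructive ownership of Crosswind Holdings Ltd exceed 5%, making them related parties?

Yes

By sibling attribution (R1), Arjun Kowalski is treated as also owning Marco Kowalski's interest in Northgate Manufacturing Inc, giving 51% + 49% = 100%.
Chain via Copperline Media Ltd (R2): 69% × 17% = 11.73% of Crosswind Holdings Ltd.
Chain via Brightpath Trust (R2): 36% × 49% = 17.64% of Crosswind Holdings Ltd.
Chain via Northgate Manufacturing Inc. (R2): 100% × 21% = 21% of Crosswind Holdings Ltd.
Aggregating (R3): 11.73% + 17.64% + 21% = 50.37%.
50.37% exceeds the 5% threshold, so Arjun is a related party to Crosswind Holdings Ltd.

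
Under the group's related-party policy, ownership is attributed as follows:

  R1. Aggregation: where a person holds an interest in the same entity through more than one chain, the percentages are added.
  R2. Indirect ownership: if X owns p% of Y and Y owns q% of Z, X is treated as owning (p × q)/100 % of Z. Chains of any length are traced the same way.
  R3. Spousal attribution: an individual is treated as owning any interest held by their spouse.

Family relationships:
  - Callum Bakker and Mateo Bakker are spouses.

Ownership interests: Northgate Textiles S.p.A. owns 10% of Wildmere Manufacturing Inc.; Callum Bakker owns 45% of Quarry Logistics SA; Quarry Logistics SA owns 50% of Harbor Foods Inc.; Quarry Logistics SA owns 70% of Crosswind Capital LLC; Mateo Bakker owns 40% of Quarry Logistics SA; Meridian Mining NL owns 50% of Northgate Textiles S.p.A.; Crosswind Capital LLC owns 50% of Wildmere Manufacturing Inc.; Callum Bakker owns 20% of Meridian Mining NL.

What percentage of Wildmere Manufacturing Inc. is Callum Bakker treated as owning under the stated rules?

30.75%

By spousal attribution (R3), Callum Bakker is treated as also owning Mateo Bakker's interest in Quarry Logistics SA, giving 45% + 40% = 85%.
Chain via Quarry Logistics SA → Crosswind Capital LLC (R2): 85% × 70% × 50% = 29.75% of Wildmere Manufacturing Inc.
Chain via Meridian Mining NL → Northgate Textiles S.p.A. (R2): 20% × 50% × 10% = 1% of Wildmere Manufacturing Inc.
Aggregating (R1): 29.75% + 1% = 30.75%.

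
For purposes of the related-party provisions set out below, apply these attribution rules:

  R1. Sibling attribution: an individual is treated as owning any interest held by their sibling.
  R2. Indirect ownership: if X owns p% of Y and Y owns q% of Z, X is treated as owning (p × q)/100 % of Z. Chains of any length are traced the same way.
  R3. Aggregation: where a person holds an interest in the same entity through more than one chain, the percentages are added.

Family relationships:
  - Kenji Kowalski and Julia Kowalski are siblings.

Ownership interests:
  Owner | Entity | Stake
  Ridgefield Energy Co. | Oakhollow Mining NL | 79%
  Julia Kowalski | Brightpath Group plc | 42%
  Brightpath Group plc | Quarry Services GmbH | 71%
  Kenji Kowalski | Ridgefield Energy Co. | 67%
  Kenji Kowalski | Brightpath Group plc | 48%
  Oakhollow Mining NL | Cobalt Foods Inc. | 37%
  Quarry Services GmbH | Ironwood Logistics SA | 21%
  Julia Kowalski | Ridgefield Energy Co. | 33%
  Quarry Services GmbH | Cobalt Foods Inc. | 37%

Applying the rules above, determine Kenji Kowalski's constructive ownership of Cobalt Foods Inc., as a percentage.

By sibling attribution (R1), Kenji Kowalski is treated as also owning Julia Kowalski's interest in Ridgefield Energy Co, giving 67% + 33% = 100%.
By sibling attribution (R1), Kenji Kowalski is treated as also owning Julia Kowalski's interest in Brightpath Group plc, giving 48% + 42% = 90%.
Chain via Ridgefield Energy Co. → Oakhollow Mining NL (R2): 100% × 79% × 37% = 29.23% of Cobalt Foods Inc.
Chain via Brightpath Group plc → Quarry Services GmbH (R2): 90% × 71% × 37% = 23.643% of Cobalt Foods Inc.
Aggregating (R3): 29.23% + 23.643% = 52.873%.

52.873%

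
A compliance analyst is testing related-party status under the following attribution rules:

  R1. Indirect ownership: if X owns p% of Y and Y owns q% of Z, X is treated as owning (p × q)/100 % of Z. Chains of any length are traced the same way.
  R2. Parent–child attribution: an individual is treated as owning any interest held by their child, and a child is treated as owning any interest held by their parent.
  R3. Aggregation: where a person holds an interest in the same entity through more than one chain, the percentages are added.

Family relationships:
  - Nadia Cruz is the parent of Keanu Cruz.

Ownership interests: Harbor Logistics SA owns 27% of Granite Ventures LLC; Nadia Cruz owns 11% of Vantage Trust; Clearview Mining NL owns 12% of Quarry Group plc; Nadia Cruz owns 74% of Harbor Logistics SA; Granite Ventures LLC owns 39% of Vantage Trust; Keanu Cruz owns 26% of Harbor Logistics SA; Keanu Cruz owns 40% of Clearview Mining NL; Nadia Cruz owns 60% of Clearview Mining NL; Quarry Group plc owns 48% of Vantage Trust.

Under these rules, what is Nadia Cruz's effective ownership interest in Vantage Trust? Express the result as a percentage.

By parent–child attribution (R2), Nadia Cruz is treated as also owning Keanu Cruz's interest in Clearview Mining NL, giving 60% + 40% = 100%.
By parent–child attribution (R2), Nadia Cruz is treated as also owning Keanu Cruz's interest in Harbor Logistics SA, giving 74% + 26% = 100%.
Chain via Clearview Mining NL → Quarry Group plc (R1): 100% × 12% × 48% = 5.76% of Vantage Trust.
Chain via Harbor Logistics SA → Granite Ventures LLC (R1): 100% × 27% × 39% = 10.53% of Vantage Trust.
Direct interest in Vantage Trust: 11%.
Aggregating (R3): 5.76% + 10.53% + 11% = 27.29%.

27.29%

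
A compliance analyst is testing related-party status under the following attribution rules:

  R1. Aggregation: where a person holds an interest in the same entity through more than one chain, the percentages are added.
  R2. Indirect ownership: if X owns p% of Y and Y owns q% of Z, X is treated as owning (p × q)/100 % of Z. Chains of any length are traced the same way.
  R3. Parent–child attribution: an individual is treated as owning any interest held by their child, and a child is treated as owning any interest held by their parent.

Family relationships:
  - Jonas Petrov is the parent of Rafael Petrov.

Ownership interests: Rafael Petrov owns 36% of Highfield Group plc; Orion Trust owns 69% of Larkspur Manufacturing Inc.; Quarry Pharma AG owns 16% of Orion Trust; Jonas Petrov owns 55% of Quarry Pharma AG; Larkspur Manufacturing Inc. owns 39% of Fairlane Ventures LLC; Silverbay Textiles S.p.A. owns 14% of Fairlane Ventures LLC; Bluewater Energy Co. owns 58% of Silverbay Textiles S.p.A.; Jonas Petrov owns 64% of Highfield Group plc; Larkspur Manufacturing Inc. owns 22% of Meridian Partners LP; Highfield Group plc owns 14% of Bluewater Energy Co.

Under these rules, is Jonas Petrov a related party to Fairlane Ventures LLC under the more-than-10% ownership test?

By parent–child attribution (R3), Jonas Petrov is treated as also owning Rafael Petrov's interest in Highfield Group plc, giving 64% + 36% = 100%.
Chain via Highfield Group plc → Bluewater Energy Co. → Silverbay Textiles S.p.A. (R2): 100% × 14% × 58% × 14% = 1.1368% of Fairlane Ventures LLC.
Chain via Quarry Pharma AG → Orion Trust → Larkspur Manufacturing Inc. (R2): 55% × 16% × 69% × 39% = 2.36808% of Fairlane Ventures LLC.
Aggregating (R1): 1.1368% + 2.36808% = 3.50488%.
3.50488% does not exceed the 10% threshold, so Jonas is not a related party to Fairlane Ventures LLC.

No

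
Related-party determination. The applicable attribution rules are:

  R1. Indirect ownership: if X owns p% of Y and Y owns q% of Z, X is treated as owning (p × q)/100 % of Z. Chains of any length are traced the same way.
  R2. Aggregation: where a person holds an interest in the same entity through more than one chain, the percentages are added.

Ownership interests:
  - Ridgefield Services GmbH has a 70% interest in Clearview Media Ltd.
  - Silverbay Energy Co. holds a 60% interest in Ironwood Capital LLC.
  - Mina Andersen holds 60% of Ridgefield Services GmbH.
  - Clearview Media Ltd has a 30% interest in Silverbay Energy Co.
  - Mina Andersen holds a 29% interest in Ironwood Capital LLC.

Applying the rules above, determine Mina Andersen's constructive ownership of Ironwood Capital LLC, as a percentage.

Chain via Ridgefield Services GmbH → Clearview Media Ltd → Silverbay Energy Co. (R1): 60% × 70% × 30% × 60% = 7.56% of Ironwood Capital LLC.
Direct interest in Ironwood Capital LLC: 29%.
Aggregating (R2): 7.56% + 29% = 36.56%.

36.56%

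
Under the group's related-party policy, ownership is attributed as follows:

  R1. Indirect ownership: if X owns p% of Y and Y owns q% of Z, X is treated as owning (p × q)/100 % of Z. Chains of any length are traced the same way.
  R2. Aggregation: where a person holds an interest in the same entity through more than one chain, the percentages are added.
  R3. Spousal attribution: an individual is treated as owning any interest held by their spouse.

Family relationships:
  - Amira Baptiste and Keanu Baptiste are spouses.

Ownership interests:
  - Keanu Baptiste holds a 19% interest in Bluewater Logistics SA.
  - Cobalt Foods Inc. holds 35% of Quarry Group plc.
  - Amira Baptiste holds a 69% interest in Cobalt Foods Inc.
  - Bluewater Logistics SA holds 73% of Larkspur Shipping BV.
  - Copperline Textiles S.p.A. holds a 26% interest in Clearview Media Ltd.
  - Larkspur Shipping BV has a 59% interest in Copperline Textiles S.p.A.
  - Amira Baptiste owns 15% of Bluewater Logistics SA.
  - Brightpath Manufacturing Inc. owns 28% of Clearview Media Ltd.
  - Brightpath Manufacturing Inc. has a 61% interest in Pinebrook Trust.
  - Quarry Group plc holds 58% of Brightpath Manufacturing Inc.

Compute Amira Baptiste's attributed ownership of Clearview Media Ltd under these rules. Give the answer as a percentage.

By spousal attribution (R3), Amira Baptiste is treated as also owning Keanu Baptiste's interest in Bluewater Logistics SA, giving 15% + 19% = 34%.
Chain via Bluewater Logistics SA → Larkspur Shipping BV → Copperline Textiles S.p.A. (R1): 34% × 73% × 59% × 26% = 3.807388% of Clearview Media Ltd.
Chain via Cobalt Foods Inc. → Quarry Group plc → Brightpath Manufacturing Inc. (R1): 69% × 35% × 58% × 28% = 3.92196% of Clearview Media Ltd.
Aggregating (R2): 3.807388% + 3.92196% = 7.729348%.

7.729348%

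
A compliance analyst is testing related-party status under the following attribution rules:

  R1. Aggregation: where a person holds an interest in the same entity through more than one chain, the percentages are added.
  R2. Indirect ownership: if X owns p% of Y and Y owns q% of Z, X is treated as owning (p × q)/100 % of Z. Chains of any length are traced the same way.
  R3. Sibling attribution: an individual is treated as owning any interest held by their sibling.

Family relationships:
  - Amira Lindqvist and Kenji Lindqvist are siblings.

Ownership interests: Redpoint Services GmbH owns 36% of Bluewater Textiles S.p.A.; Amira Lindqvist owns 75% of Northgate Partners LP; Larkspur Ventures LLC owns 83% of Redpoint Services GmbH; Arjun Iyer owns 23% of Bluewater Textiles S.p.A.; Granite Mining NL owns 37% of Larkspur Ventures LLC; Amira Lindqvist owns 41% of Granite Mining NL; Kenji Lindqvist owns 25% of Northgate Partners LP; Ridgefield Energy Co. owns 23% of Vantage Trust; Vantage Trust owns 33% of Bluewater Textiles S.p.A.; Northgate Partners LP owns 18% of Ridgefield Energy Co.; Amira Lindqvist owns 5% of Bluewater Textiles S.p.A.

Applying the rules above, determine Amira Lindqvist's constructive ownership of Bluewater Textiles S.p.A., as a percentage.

By sibling attribution (R3), Amira Lindqvist is treated as also owning Kenji Lindqvist's interest in Northgate Partners LP, giving 75% + 25% = 100%.
Chain via Granite Mining NL → Larkspur Ventures LLC → Redpoint Services GmbH (R2): 41% × 37% × 83% × 36% = 4.532796% of Bluewater Textiles S.p.A.
Chain via Northgate Partners LP → Ridgefield Energy Co. → Vantage Trust (R2): 100% × 18% × 23% × 33% = 1.3662% of Bluewater Textiles S.p.A.
Direct interest in Bluewater Textiles S.p.A: 5%.
Aggregating (R1): 4.532796% + 1.3662% + 5% = 10.898996%.

10.898996%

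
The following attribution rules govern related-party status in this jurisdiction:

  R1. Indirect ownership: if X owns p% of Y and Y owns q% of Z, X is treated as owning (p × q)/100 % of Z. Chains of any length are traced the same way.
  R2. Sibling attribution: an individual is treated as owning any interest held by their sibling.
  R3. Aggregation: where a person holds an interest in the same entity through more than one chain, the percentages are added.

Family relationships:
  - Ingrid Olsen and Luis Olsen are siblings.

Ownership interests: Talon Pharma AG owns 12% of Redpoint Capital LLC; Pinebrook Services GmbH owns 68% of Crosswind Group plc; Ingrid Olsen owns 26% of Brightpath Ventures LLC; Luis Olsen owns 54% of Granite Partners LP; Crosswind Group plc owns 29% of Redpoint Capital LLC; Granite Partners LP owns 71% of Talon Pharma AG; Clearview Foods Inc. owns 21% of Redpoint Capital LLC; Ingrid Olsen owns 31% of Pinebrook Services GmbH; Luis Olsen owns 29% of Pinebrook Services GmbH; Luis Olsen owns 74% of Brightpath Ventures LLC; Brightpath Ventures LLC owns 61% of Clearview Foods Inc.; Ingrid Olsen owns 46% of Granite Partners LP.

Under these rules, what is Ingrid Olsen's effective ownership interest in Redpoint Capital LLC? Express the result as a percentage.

By sibling attribution (R2), Ingrid Olsen is treated as also owning Luis Olsen's interest in Brightpath Ventures LLC, giving 26% + 74% = 100%.
By sibling attribution (R2), Ingrid Olsen is treated as also owning Luis Olsen's interest in Pinebrook Services GmbH, giving 31% + 29% = 60%.
By sibling attribution (R2), Ingrid Olsen is treated as also owning Luis Olsen's interest in Granite Partners LP, giving 46% + 54% = 100%.
Chain via Brightpath Ventures LLC → Clearview Foods Inc. (R1): 100% × 61% × 21% = 12.81% of Redpoint Capital LLC.
Chain via Pinebrook Services GmbH → Crosswind Group plc (R1): 60% × 68% × 29% = 11.832% of Redpoint Capital LLC.
Chain via Granite Partners LP → Talon Pharma AG (R1): 100% × 71% × 12% = 8.52% of Redpoint Capital LLC.
Aggregating (R3): 12.81% + 11.832% + 8.52% = 33.162%.

33.162%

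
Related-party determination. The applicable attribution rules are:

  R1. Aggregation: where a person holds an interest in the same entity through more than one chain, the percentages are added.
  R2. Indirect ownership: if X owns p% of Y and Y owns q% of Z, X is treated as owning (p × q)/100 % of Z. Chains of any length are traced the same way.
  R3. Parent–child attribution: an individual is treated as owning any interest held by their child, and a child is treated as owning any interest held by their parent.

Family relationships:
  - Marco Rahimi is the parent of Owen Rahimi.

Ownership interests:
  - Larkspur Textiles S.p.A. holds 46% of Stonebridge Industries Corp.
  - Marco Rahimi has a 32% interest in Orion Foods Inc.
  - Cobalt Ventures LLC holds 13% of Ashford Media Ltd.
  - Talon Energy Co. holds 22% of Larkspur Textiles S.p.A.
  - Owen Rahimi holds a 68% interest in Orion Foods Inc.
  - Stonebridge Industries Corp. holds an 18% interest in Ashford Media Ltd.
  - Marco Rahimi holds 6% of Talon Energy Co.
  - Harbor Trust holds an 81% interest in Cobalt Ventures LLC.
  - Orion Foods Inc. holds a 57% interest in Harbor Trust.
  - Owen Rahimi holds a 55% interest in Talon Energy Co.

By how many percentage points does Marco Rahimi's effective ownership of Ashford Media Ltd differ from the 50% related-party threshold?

42.886724

By parent–child attribution (R3), Marco Rahimi is treated as also owning Owen Rahimi's interest in Orion Foods Inc, giving 32% + 68% = 100%.
By parent–child attribution (R3), Marco Rahimi is treated as also owning Owen Rahimi's interest in Talon Energy Co, giving 6% + 55% = 61%.
Chain via Orion Foods Inc. → Harbor Trust → Cobalt Ventures LLC (R2): 100% × 57% × 81% × 13% = 6.0021% of Ashford Media Ltd.
Chain via Talon Energy Co. → Larkspur Textiles S.p.A. → Stonebridge Industries Corp. (R2): 61% × 22% × 46% × 18% = 1.111176% of Ashford Media Ltd.
Aggregating (R1): 6.0021% + 1.111176% = 7.113276%.
7.113276% falls short of the 50% threshold by 42.886724 percentage points.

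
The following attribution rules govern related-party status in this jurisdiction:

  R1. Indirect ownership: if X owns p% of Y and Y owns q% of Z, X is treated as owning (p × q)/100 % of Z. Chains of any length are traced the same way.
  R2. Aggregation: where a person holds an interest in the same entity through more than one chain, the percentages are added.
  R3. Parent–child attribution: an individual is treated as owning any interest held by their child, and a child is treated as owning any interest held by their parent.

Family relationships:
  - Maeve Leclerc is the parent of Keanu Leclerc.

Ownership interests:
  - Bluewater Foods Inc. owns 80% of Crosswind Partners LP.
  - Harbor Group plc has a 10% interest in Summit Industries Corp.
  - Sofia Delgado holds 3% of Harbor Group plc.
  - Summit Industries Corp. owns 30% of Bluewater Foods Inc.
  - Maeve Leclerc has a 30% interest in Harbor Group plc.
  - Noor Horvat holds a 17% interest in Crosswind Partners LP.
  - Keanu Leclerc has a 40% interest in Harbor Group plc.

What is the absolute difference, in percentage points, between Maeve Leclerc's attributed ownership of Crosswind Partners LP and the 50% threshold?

By parent–child attribution (R3), Maeve Leclerc is treated as also owning Keanu Leclerc's interest in Harbor Group plc, giving 30% + 40% = 70%.
Chain via Harbor Group plc → Summit Industries Corp. → Bluewater Foods Inc. (R1): 70% × 10% × 30% × 80% = 1.68% of Crosswind Partners LP.
1.68% falls short of the 50% threshold by 48.32 percentage points.

48.32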